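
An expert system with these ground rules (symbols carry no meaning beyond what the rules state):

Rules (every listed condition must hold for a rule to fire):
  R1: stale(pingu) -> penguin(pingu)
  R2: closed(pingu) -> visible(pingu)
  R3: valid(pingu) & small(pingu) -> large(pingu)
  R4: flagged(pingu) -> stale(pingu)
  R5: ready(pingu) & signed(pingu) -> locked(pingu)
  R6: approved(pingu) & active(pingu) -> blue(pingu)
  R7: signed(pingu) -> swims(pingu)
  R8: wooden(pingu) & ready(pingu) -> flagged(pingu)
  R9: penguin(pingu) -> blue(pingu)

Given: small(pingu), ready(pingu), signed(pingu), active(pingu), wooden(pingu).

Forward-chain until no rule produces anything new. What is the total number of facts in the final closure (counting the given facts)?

11

Round 1: R5 [ready(pingu) & signed(pingu) -> locked(pingu)]; R7 [signed(pingu) -> swims(pingu)]; R8 [wooden(pingu) & ready(pingu) -> flagged(pingu)]. New: locked(pingu), swims(pingu), flagged(pingu).
Round 2: R4 [flagged(pingu) -> stale(pingu)]. New: stale(pingu).
Round 3: R1 [stale(pingu) -> penguin(pingu)]. New: penguin(pingu).
Round 4: R9 [penguin(pingu) -> blue(pingu)]. New: blue(pingu).
Closure: {active(pingu), blue(pingu), flagged(pingu), locked(pingu), penguin(pingu), ready(pingu), signed(pingu), small(pingu), stale(pingu), swims(pingu), wooden(pingu)} — 11 facts.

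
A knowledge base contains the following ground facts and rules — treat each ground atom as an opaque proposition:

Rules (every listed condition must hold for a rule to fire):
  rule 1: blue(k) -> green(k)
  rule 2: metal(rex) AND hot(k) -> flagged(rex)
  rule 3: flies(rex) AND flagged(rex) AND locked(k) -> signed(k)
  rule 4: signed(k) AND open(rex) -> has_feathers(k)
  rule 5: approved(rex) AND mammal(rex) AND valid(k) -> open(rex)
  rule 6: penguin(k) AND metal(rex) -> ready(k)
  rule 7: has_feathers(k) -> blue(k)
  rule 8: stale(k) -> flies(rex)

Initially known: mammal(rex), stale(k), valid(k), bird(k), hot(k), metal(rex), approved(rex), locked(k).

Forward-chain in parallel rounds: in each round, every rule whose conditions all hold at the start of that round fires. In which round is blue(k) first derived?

4

Round 1: rule 2 [metal(rex) AND hot(k) -> flagged(rex)]; rule 5 [approved(rex) AND mammal(rex) AND valid(k) -> open(rex)]; rule 8 [stale(k) -> flies(rex)]. New: flagged(rex), open(rex), flies(rex).
Round 2: rule 3 [flies(rex) AND flagged(rex) AND locked(k) -> signed(k)]. New: signed(k).
Round 3: rule 4 [signed(k) AND open(rex) -> has_feathers(k)]. New: has_feathers(k).
Round 4: rule 7 [has_feathers(k) -> blue(k)]. New: blue(k).
blue(k) first appears in round 4.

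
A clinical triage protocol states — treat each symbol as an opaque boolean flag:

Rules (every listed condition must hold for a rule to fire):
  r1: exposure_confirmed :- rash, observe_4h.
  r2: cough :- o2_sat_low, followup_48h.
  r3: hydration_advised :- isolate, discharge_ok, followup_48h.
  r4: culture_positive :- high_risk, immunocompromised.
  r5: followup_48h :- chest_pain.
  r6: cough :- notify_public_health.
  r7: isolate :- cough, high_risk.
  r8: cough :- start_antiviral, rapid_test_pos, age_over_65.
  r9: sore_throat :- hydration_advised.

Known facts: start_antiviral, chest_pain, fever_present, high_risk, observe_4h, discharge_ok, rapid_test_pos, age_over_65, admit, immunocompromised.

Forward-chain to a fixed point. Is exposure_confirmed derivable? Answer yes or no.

Round 1: r4 [culture_positive :- high_risk, immunocompromised.]; r5 [followup_48h :- chest_pain.]; r8 [cough :- start_antiviral, rapid_test_pos, age_over_65.]. New: culture_positive, followup_48h, cough.
Round 2: r7 [isolate :- cough, high_risk.]. New: isolate.
Round 3: r3 [hydration_advised :- isolate, discharge_ok, followup_48h.]. New: hydration_advised.
Round 4: r9 [sore_throat :- hydration_advised.]. New: sore_throat.
Fixed point reached. exposure_confirmed is concluded only by r1; r1 needs rash (never derived).

no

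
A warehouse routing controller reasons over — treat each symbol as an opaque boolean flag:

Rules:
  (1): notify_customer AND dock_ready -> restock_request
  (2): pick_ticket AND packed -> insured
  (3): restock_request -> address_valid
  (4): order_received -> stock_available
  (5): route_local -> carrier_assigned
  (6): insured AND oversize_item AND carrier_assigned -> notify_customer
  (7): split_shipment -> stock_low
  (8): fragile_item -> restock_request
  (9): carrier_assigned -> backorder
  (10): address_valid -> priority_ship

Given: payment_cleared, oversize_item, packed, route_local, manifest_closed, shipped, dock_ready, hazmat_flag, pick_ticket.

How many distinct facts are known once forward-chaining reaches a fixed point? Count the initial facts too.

16

Round 1: (2) [pick_ticket AND packed -> insured]; (5) [route_local -> carrier_assigned]. Adds insured, carrier_assigned.
Round 2: (6) [insured AND oversize_item AND carrier_assigned -> notify_customer]; (9) [carrier_assigned -> backorder]. Adds notify_customer, backorder.
Round 3: (1) [notify_customer AND dock_ready -> restock_request]. Adds restock_request.
Round 4: (3) [restock_request -> address_valid]. Adds address_valid.
Round 5: (10) [address_valid -> priority_ship]. Adds priority_ship.
Closure: {address_valid, backorder, carrier_assigned, dock_ready, hazmat_flag, insured, manifest_closed, notify_customer, oversize_item, packed, payment_cleared, pick_ticket, priority_ship, restock_request, route_local, shipped} — 16 facts.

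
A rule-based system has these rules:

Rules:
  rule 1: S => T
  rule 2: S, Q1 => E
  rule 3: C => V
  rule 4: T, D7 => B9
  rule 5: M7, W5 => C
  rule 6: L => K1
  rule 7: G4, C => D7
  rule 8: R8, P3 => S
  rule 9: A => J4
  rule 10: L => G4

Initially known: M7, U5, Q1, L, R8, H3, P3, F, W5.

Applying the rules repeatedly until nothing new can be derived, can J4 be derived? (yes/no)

no

Round 1: rule 5 [M7, W5 => C]; rule 6 [L => K1]; rule 8 [R8, P3 => S]; rule 10 [L => G4]. Adds C, K1, S, G4.
Round 2: rule 1 [S => T]; rule 2 [S, Q1 => E]; rule 3 [C => V]; rule 7 [G4, C => D7]. Adds T, E, V, D7.
Round 3: rule 4 [T, D7 => B9]. Adds B9.
Fixed point reached. J4 is concluded only by rule 9; rule 9 needs A (never derived).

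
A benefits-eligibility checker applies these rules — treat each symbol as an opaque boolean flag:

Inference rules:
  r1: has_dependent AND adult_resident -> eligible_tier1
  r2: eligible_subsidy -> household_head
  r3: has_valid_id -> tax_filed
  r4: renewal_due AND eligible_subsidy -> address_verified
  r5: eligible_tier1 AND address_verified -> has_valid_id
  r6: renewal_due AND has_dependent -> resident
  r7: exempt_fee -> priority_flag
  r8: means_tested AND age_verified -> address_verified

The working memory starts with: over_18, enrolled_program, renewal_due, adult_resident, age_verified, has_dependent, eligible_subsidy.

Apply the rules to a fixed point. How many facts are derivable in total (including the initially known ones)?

13

Round 1 fires r1, r2, r4, r6, giving eligible_tier1, household_head, address_verified, resident.
Round 2 fires r5, giving has_valid_id.
Round 3 fires r3, giving tax_filed.
Closure: {address_verified, adult_resident, age_verified, eligible_subsidy, eligible_tier1, enrolled_program, has_dependent, has_valid_id, household_head, over_18, renewal_due, resident, tax_filed} — 13 facts.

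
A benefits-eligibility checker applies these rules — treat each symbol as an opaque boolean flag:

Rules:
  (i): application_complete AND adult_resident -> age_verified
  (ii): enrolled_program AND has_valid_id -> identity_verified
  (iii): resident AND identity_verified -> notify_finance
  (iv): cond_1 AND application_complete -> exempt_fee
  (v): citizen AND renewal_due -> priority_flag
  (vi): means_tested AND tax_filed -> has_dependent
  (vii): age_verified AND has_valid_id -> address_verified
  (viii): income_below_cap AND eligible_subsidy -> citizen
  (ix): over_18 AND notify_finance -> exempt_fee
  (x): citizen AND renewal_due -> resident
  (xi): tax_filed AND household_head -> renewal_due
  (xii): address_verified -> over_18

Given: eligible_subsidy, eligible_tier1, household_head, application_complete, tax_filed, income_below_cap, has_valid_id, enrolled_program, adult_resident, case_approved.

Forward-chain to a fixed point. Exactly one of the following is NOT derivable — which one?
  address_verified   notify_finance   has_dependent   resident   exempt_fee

Round 1: (i) [application_complete AND adult_resident -> age_verified]; (ii) [enrolled_program AND has_valid_id -> identity_verified]; (viii) [income_below_cap AND eligible_subsidy -> citizen]; (xi) [tax_filed AND household_head -> renewal_due]. Adds age_verified, identity_verified, citizen, renewal_due.
Round 2: (v) [citizen AND renewal_due -> priority_flag]; (vii) [age_verified AND has_valid_id -> address_verified]; (x) [citizen AND renewal_due -> resident]. Adds priority_flag, address_verified, resident.
Round 3: (iii) [resident AND identity_verified -> notify_finance]; (xii) [address_verified -> over_18]. Adds notify_finance, over_18.
Round 4: (ix) [over_18 AND notify_finance -> exempt_fee]. Adds exempt_fee.
Derived: resident (round 2), address_verified (round 2), notify_finance (round 3), exempt_fee (round 4). has_dependent never appears in any round.

has_dependent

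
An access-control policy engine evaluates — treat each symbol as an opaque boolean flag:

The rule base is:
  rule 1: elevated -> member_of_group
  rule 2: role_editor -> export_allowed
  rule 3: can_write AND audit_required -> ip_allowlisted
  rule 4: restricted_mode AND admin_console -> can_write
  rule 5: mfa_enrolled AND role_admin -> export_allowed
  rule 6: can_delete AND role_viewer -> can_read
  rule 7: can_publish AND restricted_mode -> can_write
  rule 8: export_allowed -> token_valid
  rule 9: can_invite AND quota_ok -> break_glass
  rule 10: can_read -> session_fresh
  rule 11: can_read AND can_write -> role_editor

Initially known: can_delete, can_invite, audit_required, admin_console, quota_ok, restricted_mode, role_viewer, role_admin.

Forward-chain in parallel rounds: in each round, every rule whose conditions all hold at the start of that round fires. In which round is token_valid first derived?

Round 1 fires rule 4, rule 6, rule 9, giving can_write, can_read, break_glass.
Round 2 fires rule 3, rule 10, rule 11, giving ip_allowlisted, session_fresh, role_editor.
Round 3 fires rule 2, giving export_allowed.
Round 4 fires rule 8, giving token_valid.
token_valid first appears in round 4.

4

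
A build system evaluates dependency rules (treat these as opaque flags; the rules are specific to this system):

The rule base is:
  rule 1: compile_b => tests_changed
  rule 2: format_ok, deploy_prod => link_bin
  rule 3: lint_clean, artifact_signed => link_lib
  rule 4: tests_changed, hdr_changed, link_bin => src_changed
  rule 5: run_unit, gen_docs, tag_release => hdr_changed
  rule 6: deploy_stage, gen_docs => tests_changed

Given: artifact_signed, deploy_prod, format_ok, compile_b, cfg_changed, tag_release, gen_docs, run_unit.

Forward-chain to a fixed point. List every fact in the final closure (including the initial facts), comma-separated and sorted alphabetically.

[1] rule 1 [compile_b => tests_changed]; rule 2 [format_ok, deploy_prod => link_bin]; rule 5 [run_unit, gen_docs, tag_release => hdr_changed]. ⇒ new: tests_changed, link_bin, hdr_changed.
[2] rule 4 [tests_changed, hdr_changed, link_bin => src_changed]. ⇒ new: src_changed.

artifact_signed, cfg_changed, compile_b, deploy_prod, format_ok, gen_docs, hdr_changed, link_bin, run_unit, src_changed, tag_release, tests_changed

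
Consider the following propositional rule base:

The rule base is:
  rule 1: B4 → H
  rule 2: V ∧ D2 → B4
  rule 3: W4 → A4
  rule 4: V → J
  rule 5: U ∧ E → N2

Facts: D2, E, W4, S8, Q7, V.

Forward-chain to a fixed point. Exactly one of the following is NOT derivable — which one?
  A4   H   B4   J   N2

Round 1: rule 2 [V ∧ D2 → B4]; rule 3 [W4 → A4]; rule 4 [V → J]. New: B4, A4, J.
Round 2: rule 1 [B4 → H]. New: H.
Derived: A4 (round 1), B4 (round 1), H (round 2), J (round 1). N2 never appears in any round.

N2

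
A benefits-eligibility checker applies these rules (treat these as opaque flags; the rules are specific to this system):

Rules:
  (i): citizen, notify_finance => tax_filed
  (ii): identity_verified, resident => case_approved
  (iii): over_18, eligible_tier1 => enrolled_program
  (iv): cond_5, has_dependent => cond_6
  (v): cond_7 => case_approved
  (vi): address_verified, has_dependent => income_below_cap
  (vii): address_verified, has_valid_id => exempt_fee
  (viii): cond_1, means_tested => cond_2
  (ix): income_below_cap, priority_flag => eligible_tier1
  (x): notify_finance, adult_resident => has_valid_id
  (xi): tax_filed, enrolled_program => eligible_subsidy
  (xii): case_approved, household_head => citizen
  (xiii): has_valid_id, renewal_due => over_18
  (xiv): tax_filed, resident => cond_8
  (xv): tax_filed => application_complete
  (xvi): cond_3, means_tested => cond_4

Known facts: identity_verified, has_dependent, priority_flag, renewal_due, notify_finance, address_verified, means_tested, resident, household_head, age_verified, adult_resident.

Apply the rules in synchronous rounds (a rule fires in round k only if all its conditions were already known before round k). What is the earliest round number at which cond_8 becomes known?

4

Round 1: (ii) [identity_verified, resident => case_approved]; (vi) [address_verified, has_dependent => income_below_cap]; (x) [notify_finance, adult_resident => has_valid_id]. New: case_approved, income_below_cap, has_valid_id.
Round 2: (vii) [address_verified, has_valid_id => exempt_fee]; (ix) [income_below_cap, priority_flag => eligible_tier1]; (xii) [case_approved, household_head => citizen]; (xiii) [has_valid_id, renewal_due => over_18]. New: exempt_fee, eligible_tier1, citizen, over_18.
Round 3: (i) [citizen, notify_finance => tax_filed]; (iii) [over_18, eligible_tier1 => enrolled_program]. New: tax_filed, enrolled_program.
Round 4: (xi) [tax_filed, enrolled_program => eligible_subsidy]; (xiv) [tax_filed, resident => cond_8]; (xv) [tax_filed => application_complete]. New: eligible_subsidy, cond_8, application_complete.
cond_8 first appears in round 4.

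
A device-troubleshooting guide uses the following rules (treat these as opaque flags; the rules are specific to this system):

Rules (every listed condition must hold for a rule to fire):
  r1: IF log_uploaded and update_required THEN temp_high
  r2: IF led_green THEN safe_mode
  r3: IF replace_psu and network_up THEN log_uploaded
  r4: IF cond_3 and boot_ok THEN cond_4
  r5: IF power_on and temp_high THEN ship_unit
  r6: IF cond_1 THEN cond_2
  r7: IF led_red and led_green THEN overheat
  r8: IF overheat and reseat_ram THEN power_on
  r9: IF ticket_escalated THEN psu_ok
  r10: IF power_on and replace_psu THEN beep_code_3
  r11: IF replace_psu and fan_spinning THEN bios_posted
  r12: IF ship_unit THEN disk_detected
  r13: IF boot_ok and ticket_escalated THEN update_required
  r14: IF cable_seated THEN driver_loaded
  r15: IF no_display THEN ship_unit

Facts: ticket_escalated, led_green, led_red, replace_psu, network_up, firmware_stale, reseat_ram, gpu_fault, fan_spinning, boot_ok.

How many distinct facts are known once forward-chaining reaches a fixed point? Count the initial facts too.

21

Round 1 — r2, r3, r7, r9, r11, r13, derive safe_mode, log_uploaded, overheat, psu_ok, bios_posted, update_required.
Round 2 — r1, r8, derive temp_high, power_on.
Round 3 — r5, r10, derive ship_unit, beep_code_3.
Round 4 — r12, derive disk_detected.
Closure: {beep_code_3, bios_posted, boot_ok, disk_detected, fan_spinning, firmware_stale, gpu_fault, led_green, led_red, log_uploaded, network_up, overheat, power_on, psu_ok, replace_psu, reseat_ram, safe_mode, ship_unit, temp_high, ticket_escalated, update_required} — 21 facts.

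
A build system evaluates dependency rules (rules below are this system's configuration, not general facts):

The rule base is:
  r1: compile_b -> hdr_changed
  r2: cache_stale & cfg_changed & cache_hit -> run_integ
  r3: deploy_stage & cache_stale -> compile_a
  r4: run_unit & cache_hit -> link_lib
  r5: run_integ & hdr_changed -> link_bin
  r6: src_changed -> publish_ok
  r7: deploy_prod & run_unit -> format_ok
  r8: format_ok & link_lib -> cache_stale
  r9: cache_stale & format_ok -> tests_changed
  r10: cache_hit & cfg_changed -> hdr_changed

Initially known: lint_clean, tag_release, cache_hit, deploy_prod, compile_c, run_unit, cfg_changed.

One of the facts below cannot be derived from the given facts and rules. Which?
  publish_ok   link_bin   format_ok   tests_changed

[1] r4 [run_unit & cache_hit -> link_lib]; r7 [deploy_prod & run_unit -> format_ok]; r10 [cache_hit & cfg_changed -> hdr_changed]. ⇒ new: link_lib, format_ok, hdr_changed.
[2] r8 [format_ok & link_lib -> cache_stale]. ⇒ new: cache_stale.
[3] r2 [cache_stale & cfg_changed & cache_hit -> run_integ]; r9 [cache_stale & format_ok -> tests_changed]. ⇒ new: run_integ, tests_changed.
[4] r5 [run_integ & hdr_changed -> link_bin]. ⇒ new: link_bin.
Derived: format_ok (round 1), tests_changed (round 3), link_bin (round 4). publish_ok never appears in any round.

publish_ok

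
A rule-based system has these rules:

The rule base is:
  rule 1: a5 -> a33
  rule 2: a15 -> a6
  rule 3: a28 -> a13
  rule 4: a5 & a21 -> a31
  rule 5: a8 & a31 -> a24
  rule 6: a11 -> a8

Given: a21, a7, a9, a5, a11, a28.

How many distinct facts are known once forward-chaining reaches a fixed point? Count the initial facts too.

[1] rule 1 [a5 -> a33]; rule 3 [a28 -> a13]; rule 4 [a5 & a21 -> a31]; rule 6 [a11 -> a8]. ⇒ new: a33, a13, a31, a8.
[2] rule 5 [a8 & a31 -> a24]. ⇒ new: a24.
Closure: {a11, a13, a21, a24, a28, a31, a33, a5, a7, a8, a9} — 11 facts.

11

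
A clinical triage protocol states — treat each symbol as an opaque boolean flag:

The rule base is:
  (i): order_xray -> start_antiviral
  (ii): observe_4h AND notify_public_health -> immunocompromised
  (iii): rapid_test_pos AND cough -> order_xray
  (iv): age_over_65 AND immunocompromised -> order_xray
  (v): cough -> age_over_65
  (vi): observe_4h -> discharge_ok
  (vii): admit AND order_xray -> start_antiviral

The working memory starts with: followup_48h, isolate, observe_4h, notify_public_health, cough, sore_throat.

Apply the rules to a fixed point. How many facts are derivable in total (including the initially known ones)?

11

Round 1: (ii) [observe_4h AND notify_public_health -> immunocompromised]; (v) [cough -> age_over_65]; (vi) [observe_4h -> discharge_ok]. Adds immunocompromised, age_over_65, discharge_ok.
Round 2: (iv) [age_over_65 AND immunocompromised -> order_xray]. Adds order_xray.
Round 3: (i) [order_xray -> start_antiviral]. Adds start_antiviral.
Closure: {age_over_65, cough, discharge_ok, followup_48h, immunocompromised, isolate, notify_public_health, observe_4h, order_xray, sore_throat, start_antiviral} — 11 facts.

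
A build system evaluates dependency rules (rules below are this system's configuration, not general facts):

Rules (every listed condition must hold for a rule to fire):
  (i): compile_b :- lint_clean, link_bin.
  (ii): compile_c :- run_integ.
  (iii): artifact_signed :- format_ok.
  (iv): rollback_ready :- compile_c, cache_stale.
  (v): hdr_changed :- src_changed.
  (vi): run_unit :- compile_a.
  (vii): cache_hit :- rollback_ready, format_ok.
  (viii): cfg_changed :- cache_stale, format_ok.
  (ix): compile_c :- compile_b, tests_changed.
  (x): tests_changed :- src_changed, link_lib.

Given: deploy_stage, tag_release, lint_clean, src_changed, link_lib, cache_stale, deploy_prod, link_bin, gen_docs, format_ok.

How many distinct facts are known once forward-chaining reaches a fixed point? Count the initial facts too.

18

Round 1: (i) [compile_b :- lint_clean, link_bin.]; (iii) [artifact_signed :- format_ok.]; (v) [hdr_changed :- src_changed.]; (viii) [cfg_changed :- cache_stale, format_ok.]; (x) [tests_changed :- src_changed, link_lib.]. Adds compile_b, artifact_signed, hdr_changed, cfg_changed, tests_changed.
Round 2: (ix) [compile_c :- compile_b, tests_changed.]. Adds compile_c.
Round 3: (iv) [rollback_ready :- compile_c, cache_stale.]. Adds rollback_ready.
Round 4: (vii) [cache_hit :- rollback_ready, format_ok.]. Adds cache_hit.
Closure: {artifact_signed, cache_hit, cache_stale, cfg_changed, compile_b, compile_c, deploy_prod, deploy_stage, format_ok, gen_docs, hdr_changed, link_bin, link_lib, lint_clean, rollback_ready, src_changed, tag_release, tests_changed} — 18 facts.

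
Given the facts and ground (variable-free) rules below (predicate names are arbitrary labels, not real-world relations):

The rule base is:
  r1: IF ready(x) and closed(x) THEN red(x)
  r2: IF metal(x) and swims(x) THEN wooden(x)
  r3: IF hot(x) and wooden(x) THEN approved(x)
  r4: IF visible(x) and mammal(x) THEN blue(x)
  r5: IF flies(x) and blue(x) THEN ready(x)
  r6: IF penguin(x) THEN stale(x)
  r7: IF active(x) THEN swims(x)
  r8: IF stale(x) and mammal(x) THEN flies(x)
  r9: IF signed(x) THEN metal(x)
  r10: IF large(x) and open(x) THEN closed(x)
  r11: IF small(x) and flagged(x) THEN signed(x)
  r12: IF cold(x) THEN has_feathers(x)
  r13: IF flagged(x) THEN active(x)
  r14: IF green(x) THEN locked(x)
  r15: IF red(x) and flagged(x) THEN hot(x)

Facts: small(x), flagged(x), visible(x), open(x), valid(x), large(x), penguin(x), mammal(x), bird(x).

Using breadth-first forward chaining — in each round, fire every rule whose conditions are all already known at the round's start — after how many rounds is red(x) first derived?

Round 1 — r4, r6, r10, r11, r13, derive blue(x), stale(x), closed(x), signed(x), active(x).
Round 2 — r7, r8, r9, derive swims(x), flies(x), metal(x).
Round 3 — r2, r5, derive wooden(x), ready(x).
Round 4 — r1, derive red(x).
red(x) first appears in round 4.

4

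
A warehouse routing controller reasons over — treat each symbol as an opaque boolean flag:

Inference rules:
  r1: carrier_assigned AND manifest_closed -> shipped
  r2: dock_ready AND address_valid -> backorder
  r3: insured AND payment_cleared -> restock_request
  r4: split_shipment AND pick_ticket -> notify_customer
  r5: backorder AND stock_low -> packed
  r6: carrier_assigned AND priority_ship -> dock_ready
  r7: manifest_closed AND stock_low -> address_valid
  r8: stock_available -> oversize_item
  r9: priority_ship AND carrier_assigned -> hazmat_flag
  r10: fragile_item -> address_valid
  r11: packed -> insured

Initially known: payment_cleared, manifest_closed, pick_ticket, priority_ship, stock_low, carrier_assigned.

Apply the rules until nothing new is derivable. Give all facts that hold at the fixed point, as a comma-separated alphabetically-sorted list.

Round 1 — r1, r6, r7, r9, derive shipped, dock_ready, address_valid, hazmat_flag.
Round 2 — r2, derive backorder.
Round 3 — r5, derive packed.
Round 4 — r11, derive insured.
Round 5 — r3, derive restock_request.

address_valid, backorder, carrier_assigned, dock_ready, hazmat_flag, insured, manifest_closed, packed, payment_cleared, pick_ticket, priority_ship, restock_request, shipped, stock_low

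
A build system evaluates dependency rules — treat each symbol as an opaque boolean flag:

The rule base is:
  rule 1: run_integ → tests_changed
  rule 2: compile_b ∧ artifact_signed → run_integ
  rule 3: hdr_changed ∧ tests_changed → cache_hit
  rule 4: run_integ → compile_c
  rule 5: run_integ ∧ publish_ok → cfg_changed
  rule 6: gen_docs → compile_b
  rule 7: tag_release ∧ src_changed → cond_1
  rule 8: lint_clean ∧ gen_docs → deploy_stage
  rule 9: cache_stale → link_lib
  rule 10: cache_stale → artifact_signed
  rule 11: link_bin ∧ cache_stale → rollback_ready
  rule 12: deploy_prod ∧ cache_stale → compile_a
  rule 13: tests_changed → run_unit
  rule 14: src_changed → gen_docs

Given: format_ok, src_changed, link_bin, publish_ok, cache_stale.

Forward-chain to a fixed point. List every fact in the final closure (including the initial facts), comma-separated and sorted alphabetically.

artifact_signed, cache_stale, cfg_changed, compile_b, compile_c, format_ok, gen_docs, link_bin, link_lib, publish_ok, rollback_ready, run_integ, run_unit, src_changed, tests_changed

[1] rule 9 [cache_stale → link_lib]; rule 10 [cache_stale → artifact_signed]; rule 11 [link_bin ∧ cache_stale → rollback_ready]; rule 14 [src_changed → gen_docs]. ⇒ new: link_lib, artifact_signed, rollback_ready, gen_docs.
[2] rule 6 [gen_docs → compile_b]. ⇒ new: compile_b.
[3] rule 2 [compile_b ∧ artifact_signed → run_integ]. ⇒ new: run_integ.
[4] rule 1 [run_integ → tests_changed]; rule 4 [run_integ → compile_c]; rule 5 [run_integ ∧ publish_ok → cfg_changed]. ⇒ new: tests_changed, compile_c, cfg_changed.
[5] rule 13 [tests_changed → run_unit]. ⇒ new: run_unit.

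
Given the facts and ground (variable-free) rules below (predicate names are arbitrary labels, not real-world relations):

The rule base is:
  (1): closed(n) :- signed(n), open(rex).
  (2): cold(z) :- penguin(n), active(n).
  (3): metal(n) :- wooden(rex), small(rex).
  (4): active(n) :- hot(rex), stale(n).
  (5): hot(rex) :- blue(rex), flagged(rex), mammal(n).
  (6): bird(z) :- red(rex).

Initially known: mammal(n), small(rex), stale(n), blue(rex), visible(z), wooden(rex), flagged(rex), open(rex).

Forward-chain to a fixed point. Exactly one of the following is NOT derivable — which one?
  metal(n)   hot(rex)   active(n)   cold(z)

Round 1: (3) [metal(n) :- wooden(rex), small(rex).]; (5) [hot(rex) :- blue(rex), flagged(rex), mammal(n).]. Adds metal(n), hot(rex).
Round 2: (4) [active(n) :- hot(rex), stale(n).]. Adds active(n).
Derived: active(n) (round 2), metal(n) (round 1), hot(rex) (round 1). cold(z) never appears in any round.

cold(z)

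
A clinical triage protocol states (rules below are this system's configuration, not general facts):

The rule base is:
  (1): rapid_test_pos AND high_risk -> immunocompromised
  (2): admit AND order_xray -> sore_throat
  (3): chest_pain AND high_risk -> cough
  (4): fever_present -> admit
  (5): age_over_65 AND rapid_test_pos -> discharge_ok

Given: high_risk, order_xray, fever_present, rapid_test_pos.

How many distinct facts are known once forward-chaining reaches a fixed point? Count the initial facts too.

Round 1: (1) [rapid_test_pos AND high_risk -> immunocompromised]; (4) [fever_present -> admit]. Adds immunocompromised, admit.
Round 2: (2) [admit AND order_xray -> sore_throat]. Adds sore_throat.
Closure: {admit, fever_present, high_risk, immunocompromised, order_xray, rapid_test_pos, sore_throat} — 7 facts.

7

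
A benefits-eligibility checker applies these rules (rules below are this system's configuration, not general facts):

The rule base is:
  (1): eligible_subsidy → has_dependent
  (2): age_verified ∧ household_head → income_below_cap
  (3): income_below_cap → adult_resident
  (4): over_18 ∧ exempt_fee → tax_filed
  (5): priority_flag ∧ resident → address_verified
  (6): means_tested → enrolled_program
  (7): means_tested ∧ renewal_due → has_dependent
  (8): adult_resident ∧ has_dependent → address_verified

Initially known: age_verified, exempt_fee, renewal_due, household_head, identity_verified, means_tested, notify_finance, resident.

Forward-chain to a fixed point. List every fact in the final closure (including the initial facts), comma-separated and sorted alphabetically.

address_verified, adult_resident, age_verified, enrolled_program, exempt_fee, has_dependent, household_head, identity_verified, income_below_cap, means_tested, notify_finance, renewal_due, resident

Round 1: (2) [age_verified ∧ household_head → income_below_cap]; (6) [means_tested → enrolled_program]; (7) [means_tested ∧ renewal_due → has_dependent]. Adds income_below_cap, enrolled_program, has_dependent.
Round 2: (3) [income_below_cap → adult_resident]. Adds adult_resident.
Round 3: (8) [adult_resident ∧ has_dependent → address_verified]. Adds address_verified.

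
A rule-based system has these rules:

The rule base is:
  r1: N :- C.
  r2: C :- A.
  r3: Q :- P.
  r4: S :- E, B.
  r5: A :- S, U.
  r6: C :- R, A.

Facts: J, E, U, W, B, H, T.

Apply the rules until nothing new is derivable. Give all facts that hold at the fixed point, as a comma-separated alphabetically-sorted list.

A, B, C, E, H, J, N, S, T, U, W

[1] r4 [S :- E, B.]. ⇒ new: S.
[2] r5 [A :- S, U.]. ⇒ new: A.
[3] r2 [C :- A.]. ⇒ new: C.
[4] r1 [N :- C.]. ⇒ new: N.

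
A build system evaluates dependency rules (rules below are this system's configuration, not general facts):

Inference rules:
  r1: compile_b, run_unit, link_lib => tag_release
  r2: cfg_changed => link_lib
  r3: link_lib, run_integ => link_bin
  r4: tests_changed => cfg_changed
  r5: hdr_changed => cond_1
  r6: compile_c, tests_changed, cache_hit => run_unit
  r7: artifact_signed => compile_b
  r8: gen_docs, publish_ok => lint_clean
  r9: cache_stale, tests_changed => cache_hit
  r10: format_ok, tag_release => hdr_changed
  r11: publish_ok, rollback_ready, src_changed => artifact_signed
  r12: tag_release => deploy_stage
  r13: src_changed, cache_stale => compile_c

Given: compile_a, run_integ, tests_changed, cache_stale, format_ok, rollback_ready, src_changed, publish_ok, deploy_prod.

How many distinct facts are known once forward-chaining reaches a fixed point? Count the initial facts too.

21

Round 1: r4 [tests_changed => cfg_changed]; r9 [cache_stale, tests_changed => cache_hit]; r11 [publish_ok, rollback_ready, src_changed => artifact_signed]; r13 [src_changed, cache_stale => compile_c]. Adds cfg_changed, cache_hit, artifact_signed, compile_c.
Round 2: r2 [cfg_changed => link_lib]; r6 [compile_c, tests_changed, cache_hit => run_unit]; r7 [artifact_signed => compile_b]. Adds link_lib, run_unit, compile_b.
Round 3: r1 [compile_b, run_unit, link_lib => tag_release]; r3 [link_lib, run_integ => link_bin]. Adds tag_release, link_bin.
Round 4: r10 [format_ok, tag_release => hdr_changed]; r12 [tag_release => deploy_stage]. Adds hdr_changed, deploy_stage.
Round 5: r5 [hdr_changed => cond_1]. Adds cond_1.
Closure: {artifact_signed, cache_hit, cache_stale, cfg_changed, compile_a, compile_b, compile_c, cond_1, deploy_prod, deploy_stage, format_ok, hdr_changed, link_bin, link_lib, publish_ok, rollback_ready, run_integ, run_unit, src_changed, tag_release, tests_changed} — 21 facts.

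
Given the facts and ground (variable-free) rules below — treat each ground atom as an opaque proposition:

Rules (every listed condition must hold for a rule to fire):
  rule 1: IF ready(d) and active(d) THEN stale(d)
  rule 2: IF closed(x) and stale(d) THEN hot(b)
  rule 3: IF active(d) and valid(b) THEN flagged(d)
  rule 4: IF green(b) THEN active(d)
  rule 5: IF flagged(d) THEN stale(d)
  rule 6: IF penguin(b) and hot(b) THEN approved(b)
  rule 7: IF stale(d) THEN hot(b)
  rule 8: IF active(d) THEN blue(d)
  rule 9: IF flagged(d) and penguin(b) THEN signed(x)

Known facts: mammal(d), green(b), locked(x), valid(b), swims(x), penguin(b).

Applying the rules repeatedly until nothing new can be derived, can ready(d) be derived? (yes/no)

Round 1: rule 4 [IF green(b) THEN active(d)]. Adds active(d).
Round 2: rule 3 [IF active(d) and valid(b) THEN flagged(d)]; rule 8 [IF active(d) THEN blue(d)]. Adds flagged(d), blue(d).
Round 3: rule 5 [IF flagged(d) THEN stale(d)]; rule 9 [IF flagged(d) and penguin(b) THEN signed(x)]. Adds stale(d), signed(x).
Round 4: rule 7 [IF stale(d) THEN hot(b)]. Adds hot(b).
Round 5: rule 6 [IF penguin(b) and hot(b) THEN approved(b)]. Adds approved(b).
Fixed point reached. No rule has ready(d) as a consequent, and it is not given.

no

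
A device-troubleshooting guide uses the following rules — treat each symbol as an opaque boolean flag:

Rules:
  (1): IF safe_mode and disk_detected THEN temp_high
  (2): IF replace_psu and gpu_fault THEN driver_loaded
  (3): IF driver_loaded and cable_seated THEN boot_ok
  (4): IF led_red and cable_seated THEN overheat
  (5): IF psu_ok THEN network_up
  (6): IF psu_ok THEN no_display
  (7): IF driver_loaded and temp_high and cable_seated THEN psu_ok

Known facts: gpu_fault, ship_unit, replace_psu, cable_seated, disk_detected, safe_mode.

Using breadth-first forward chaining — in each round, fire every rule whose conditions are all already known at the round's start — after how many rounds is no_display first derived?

Round 1: (1) [IF safe_mode and disk_detected THEN temp_high]; (2) [IF replace_psu and gpu_fault THEN driver_loaded]. Adds temp_high, driver_loaded.
Round 2: (3) [IF driver_loaded and cable_seated THEN boot_ok]; (7) [IF driver_loaded and temp_high and cable_seated THEN psu_ok]. Adds boot_ok, psu_ok.
Round 3: (5) [IF psu_ok THEN network_up]; (6) [IF psu_ok THEN no_display]. Adds network_up, no_display.
no_display first appears in round 3.

3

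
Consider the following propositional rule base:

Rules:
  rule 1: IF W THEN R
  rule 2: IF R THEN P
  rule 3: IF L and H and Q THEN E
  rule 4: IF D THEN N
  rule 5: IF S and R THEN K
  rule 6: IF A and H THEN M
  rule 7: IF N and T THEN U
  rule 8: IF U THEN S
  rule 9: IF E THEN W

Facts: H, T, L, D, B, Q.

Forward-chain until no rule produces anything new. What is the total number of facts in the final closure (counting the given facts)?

Round 1: rule 3 [IF L and H and Q THEN E]; rule 4 [IF D THEN N]. New: E, N.
Round 2: rule 7 [IF N and T THEN U]; rule 9 [IF E THEN W]. New: U, W.
Round 3: rule 1 [IF W THEN R]; rule 8 [IF U THEN S]. New: R, S.
Round 4: rule 2 [IF R THEN P]; rule 5 [IF S and R THEN K]. New: P, K.
Closure: {B, D, E, H, K, L, N, P, Q, R, S, T, U, W} — 14 facts.

14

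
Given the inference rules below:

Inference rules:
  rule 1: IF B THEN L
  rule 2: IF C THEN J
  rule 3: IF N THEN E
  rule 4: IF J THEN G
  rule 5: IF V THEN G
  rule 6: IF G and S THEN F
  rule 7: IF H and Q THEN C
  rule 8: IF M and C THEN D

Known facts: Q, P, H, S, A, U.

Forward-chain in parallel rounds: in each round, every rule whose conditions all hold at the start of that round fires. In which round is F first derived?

Round 1: rule 7 [IF H and Q THEN C]. New: C.
Round 2: rule 2 [IF C THEN J]. New: J.
Round 3: rule 4 [IF J THEN G]. New: G.
Round 4: rule 6 [IF G and S THEN F]. New: F.
F first appears in round 4.

4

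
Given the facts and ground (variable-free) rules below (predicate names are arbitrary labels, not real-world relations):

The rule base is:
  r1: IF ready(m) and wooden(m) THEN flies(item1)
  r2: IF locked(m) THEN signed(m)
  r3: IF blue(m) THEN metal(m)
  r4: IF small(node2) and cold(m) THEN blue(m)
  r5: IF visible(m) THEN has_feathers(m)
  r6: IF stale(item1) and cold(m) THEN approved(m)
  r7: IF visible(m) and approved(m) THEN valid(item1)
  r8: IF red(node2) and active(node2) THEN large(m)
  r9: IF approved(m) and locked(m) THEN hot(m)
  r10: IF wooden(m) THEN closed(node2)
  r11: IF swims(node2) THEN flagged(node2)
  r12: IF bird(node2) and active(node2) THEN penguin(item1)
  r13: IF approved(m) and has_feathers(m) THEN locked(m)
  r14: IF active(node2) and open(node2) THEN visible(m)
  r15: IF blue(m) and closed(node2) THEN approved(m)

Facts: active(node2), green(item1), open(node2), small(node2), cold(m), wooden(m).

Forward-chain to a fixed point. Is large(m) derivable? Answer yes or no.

Round 1 — r4, r10, r14, derive blue(m), closed(node2), visible(m).
Round 2 — r3, r5, r15, derive metal(m), has_feathers(m), approved(m).
Round 3 — r7, r13, derive valid(item1), locked(m).
Round 4 — r2, r9, derive signed(m), hot(m).
Fixed point reached. large(m) is concluded only by r8; r8 needs red(node2) (never derived).

no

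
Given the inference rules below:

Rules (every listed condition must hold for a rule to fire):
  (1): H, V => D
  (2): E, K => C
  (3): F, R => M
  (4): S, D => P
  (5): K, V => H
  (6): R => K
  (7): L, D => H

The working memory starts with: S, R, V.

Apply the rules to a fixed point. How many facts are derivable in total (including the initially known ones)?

[1] (6) [R => K]. ⇒ new: K.
[2] (5) [K, V => H]. ⇒ new: H.
[3] (1) [H, V => D]. ⇒ new: D.
[4] (4) [S, D => P]. ⇒ new: P.
Closure: {D, H, K, P, R, S, V} — 7 facts.

7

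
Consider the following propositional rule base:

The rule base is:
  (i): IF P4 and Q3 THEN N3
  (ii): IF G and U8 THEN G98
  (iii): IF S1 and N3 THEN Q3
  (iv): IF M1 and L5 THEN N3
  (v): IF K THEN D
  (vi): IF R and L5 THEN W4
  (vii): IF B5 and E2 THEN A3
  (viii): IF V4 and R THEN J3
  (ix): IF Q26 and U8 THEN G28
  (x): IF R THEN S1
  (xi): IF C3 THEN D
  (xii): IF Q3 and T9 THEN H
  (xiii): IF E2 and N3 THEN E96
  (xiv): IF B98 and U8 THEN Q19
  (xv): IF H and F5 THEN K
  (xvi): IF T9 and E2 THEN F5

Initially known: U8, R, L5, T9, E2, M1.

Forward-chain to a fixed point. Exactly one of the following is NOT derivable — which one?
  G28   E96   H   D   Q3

G28

Round 1 — (iv), (vi), (x), (xvi), derive N3, W4, S1, F5.
Round 2 — (iii), (xiii), derive Q3, E96.
Round 3 — (xii), derive H.
Round 4 — (xv), derive K.
Round 5 — (v), derive D.
Derived: E96 (round 2), D (round 5), H (round 3), Q3 (round 2). G28 never appears in any round.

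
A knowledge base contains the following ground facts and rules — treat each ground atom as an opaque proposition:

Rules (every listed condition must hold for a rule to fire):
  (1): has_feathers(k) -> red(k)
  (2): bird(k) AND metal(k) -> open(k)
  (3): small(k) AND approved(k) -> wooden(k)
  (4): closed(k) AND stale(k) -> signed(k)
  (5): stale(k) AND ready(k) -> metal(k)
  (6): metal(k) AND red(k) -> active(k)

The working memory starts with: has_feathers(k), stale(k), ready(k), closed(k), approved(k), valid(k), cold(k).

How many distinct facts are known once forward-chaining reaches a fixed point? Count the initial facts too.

Round 1 fires (1), (4), (5), giving red(k), signed(k), metal(k).
Round 2 fires (6), giving active(k).
Closure: {active(k), approved(k), closed(k), cold(k), has_feathers(k), metal(k), ready(k), red(k), signed(k), stale(k), valid(k)} — 11 facts.

11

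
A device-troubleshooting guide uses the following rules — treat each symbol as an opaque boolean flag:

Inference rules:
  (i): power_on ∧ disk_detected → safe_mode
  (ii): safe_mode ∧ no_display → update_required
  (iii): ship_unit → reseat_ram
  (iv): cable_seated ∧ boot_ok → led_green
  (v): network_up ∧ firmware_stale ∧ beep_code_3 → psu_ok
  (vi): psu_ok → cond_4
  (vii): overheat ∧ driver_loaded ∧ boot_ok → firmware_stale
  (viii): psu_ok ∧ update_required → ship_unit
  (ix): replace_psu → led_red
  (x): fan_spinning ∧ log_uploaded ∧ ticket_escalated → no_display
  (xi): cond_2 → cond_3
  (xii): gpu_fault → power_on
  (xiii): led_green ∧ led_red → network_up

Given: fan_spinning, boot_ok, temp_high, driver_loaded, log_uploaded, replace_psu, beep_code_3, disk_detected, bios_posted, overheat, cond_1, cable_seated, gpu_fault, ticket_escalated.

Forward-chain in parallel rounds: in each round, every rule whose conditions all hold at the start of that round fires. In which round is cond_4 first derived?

[1] (iv) [cable_seated ∧ boot_ok → led_green]; (vii) [overheat ∧ driver_loaded ∧ boot_ok → firmware_stale]; (ix) [replace_psu → led_red]; (x) [fan_spinning ∧ log_uploaded ∧ ticket_escalated → no_display]; (xii) [gpu_fault → power_on]. ⇒ new: led_green, firmware_stale, led_red, no_display, power_on.
[2] (i) [power_on ∧ disk_detected → safe_mode]; (xiii) [led_green ∧ led_red → network_up]. ⇒ new: safe_mode, network_up.
[3] (ii) [safe_mode ∧ no_display → update_required]; (v) [network_up ∧ firmware_stale ∧ beep_code_3 → psu_ok]. ⇒ new: update_required, psu_ok.
[4] (vi) [psu_ok → cond_4]; (viii) [psu_ok ∧ update_required → ship_unit]. ⇒ new: cond_4, ship_unit.
cond_4 first appears in round 4.

4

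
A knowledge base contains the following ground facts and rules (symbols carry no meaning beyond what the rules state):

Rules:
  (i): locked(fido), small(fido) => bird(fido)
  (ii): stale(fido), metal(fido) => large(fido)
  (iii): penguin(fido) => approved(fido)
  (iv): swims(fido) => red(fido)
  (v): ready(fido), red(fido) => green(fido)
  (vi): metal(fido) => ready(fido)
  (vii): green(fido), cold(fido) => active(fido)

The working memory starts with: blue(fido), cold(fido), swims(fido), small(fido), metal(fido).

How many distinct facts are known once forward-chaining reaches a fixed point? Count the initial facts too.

Round 1 fires (iv), (vi), giving red(fido), ready(fido).
Round 2 fires (v), giving green(fido).
Round 3 fires (vii), giving active(fido).
Closure: {active(fido), blue(fido), cold(fido), green(fido), metal(fido), ready(fido), red(fido), small(fido), swims(fido)} — 9 facts.

9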